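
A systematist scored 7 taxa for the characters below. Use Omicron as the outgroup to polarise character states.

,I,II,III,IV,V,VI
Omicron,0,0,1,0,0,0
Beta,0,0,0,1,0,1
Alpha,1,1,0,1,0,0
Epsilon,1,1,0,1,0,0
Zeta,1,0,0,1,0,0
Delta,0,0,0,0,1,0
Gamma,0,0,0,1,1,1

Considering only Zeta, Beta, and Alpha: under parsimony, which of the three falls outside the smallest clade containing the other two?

Beta

Character polarity is set by the outgroup: the derived state is whichever differs from the outgroup's state, so for III the derived state is '0', and for the remaining characters it is '1'.
I (derived state '1') is shared by Alpha, Epsilon, and Zeta — a synapomorphy uniting that clade.
II (derived state '1') is shared by Alpha and Epsilon — a synapomorphy uniting that clade.
All ingroup taxa share the derived state '0' for III; it defines the ingroup but does not resolve relationships within it.
IV (derived state '1') is shared by Alpha, Beta, Epsilon, Gamma, and Zeta — a synapomorphy uniting that clade.
V groups Delta and Gamma, which is incompatible with the clades supported by the remaining characters; treating it as convergent (homoplasy) costs fewer steps than any alternative tree.
Only Beta and Gamma show the derived state '1' for VI, supporting them as a clade.
Most parsimonious ingroup topology: (((Beta,Gamma),((Alpha,Epsilon),Zeta)),Delta).
Zeta and Alpha share a more recent common ancestor with each other than either does with Beta, so Beta is the least closely related of the three.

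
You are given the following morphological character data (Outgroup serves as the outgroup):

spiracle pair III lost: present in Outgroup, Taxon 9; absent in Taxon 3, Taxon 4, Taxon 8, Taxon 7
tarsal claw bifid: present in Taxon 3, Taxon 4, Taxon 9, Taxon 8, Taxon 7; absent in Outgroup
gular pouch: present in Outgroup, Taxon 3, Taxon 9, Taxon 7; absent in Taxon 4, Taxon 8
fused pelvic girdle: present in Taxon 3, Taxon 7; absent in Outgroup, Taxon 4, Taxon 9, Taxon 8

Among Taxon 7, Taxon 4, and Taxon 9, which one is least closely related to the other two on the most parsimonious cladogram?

Character polarity is set by the outgroup: the derived state is whichever differs from the outgroup's state, so for spiracle pair III lost, gular pouch the derived state is 'absent', and for the remaining characters it is 'present'.
spiracle pair III lost: derived state 'absent' in Taxon 3, Taxon 4, Taxon 7, and Taxon 8 only — synapomorphy for {Taxon 3, Taxon 4, Taxon 7, Taxon 8}.
tarsal claw bifid (derived state 'present') is shared by all ingroup taxa — unites the whole ingroup.
gular pouch: derived state 'absent' in Taxon 4 and Taxon 8 only — synapomorphy for {Taxon 4, Taxon 8}.
Only Taxon 3 and Taxon 7 show the derived state 'present' for fused pelvic girdle, supporting them as a clade.
Most parsimonious ingroup topology: (((Taxon 3,Taxon 7),(Taxon 4,Taxon 8)),Taxon 9).
Taxon 7 and Taxon 4 share a more recent common ancestor with each other than either does with Taxon 9, so Taxon 9 is the least closely related of the three.

Taxon 9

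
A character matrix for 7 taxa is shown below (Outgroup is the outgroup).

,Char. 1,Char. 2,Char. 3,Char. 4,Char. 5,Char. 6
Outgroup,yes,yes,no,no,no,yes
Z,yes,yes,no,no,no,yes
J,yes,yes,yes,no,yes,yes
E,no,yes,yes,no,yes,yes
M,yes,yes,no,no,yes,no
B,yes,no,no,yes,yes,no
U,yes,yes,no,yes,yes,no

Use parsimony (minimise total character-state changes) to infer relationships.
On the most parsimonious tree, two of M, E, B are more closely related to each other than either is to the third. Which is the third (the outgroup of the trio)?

Character polarity is set by the outgroup: the derived state is whichever differs from the outgroup's state, so for Char. 1, Char. 2, Char. 6 the derived state is 'no', and for the remaining characters it is 'yes'.
Char. 1: derived state 'no' in E only — an autapomorphy, so it tells us nothing about relationships among taxa.
Char. 2: derived state 'no' in B only — an autapomorphy, so it tells us nothing about relationships among taxa.
Char. 3 (derived state 'yes') is shared by E and J — a synapomorphy uniting that clade.
Char. 4 (derived state 'yes') is shared by B and U — a synapomorphy uniting that clade.
Char. 5 (derived state 'yes') is shared by B, E, J, M, and U — a synapomorphy uniting that clade.
Only B, M, and U show the derived state 'no' for Char. 6, supporting them as a clade.
Most parsimonious ingroup topology: (Z,((J,E),(M,(B,U)))).
B and M share a more recent common ancestor with each other than either does with E, so E is the least closely related of the three.

E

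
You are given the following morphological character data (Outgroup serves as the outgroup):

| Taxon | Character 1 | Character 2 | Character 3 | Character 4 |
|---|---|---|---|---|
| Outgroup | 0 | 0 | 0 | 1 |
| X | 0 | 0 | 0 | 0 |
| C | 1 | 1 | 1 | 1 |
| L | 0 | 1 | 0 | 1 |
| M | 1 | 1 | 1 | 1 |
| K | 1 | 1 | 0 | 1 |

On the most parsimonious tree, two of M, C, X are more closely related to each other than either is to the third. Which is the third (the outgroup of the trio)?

Character polarity is set by the outgroup: the derived state is whichever differs from the outgroup's state, so for Character 4 the derived state is '0', and for the remaining characters it is '1'.
Character 1: derived state '1' in C, K, and M only — synapomorphy for {C, K, M}.
Only C, K, L, and M show the derived state '1' for Character 2, supporting them as a clade.
Character 3: derived state '1' in C and M only — synapomorphy for {C, M}.
Character 4: derived state '0' in X only — an autapomorphy, so it tells us nothing about relationships among taxa.
Most parsimonious ingroup topology: (X,(((C,M),K),L)).
C and M share a more recent common ancestor with each other than either does with X, so X is the least closely related of the three.

X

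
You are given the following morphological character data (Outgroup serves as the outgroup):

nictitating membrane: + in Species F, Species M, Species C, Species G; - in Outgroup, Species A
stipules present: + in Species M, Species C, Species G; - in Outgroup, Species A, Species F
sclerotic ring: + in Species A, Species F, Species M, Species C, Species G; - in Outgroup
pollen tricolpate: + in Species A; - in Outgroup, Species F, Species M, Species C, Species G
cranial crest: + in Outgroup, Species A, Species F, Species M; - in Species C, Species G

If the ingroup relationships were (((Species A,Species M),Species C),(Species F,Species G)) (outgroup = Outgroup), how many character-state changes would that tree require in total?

9

Map each character onto (((Species A,Species M),Species C),(Species F,Species G)) (rooted by Outgroup) and count the minimum state changes it requires (Fitch parsimony):
nictitating membrane: 2; stipules present: 3; sclerotic ring: 1; pollen tricolpate: 1; cranial crest: 2.
Total tree length = 9.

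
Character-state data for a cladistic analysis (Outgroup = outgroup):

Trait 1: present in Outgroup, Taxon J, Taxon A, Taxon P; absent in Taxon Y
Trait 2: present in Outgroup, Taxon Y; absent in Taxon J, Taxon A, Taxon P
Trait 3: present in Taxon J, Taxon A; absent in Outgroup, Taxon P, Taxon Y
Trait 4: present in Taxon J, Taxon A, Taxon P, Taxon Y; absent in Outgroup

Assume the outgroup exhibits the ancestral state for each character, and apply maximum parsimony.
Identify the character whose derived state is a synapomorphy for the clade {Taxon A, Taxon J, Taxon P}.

Character polarity is set by the outgroup: the derived state is whichever differs from the outgroup's state, so for Trait 1, Trait 2 the derived state is 'absent', and for the remaining characters it is 'present'.
Trait 1: derived state 'absent' in Taxon Y only — an autapomorphy, so it tells us nothing about relationships among taxa.
Trait 2: derived state 'absent' in Taxon A, Taxon J, and Taxon P only — synapomorphy for {Taxon A, Taxon J, Taxon P}.
Only Taxon A and Taxon J show the derived state 'present' for Trait 3, supporting them as a clade.
All ingroup taxa share the derived state 'present' for Trait 4; it defines the ingroup but does not resolve relationships within it.
Most parsimonious ingroup topology: (((Taxon J,Taxon A),Taxon P),Taxon Y).
The clade {Taxon A, Taxon J, Taxon P} is supported by Trait 2: its derived state 'absent' occurs in exactly those taxa and in no other taxon (including the outgroup).

Trait 2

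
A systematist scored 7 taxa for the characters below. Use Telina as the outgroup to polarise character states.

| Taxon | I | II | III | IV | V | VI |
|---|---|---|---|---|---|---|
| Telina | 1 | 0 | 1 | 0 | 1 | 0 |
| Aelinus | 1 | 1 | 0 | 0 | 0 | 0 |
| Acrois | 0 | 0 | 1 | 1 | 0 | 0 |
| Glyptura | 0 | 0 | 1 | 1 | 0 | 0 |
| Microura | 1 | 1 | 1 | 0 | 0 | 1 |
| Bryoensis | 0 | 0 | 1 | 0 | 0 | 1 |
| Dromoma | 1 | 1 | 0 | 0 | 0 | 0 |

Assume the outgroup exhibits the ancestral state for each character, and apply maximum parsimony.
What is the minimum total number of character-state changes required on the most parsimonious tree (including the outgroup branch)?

Character polarity is set by the outgroup: the derived state is whichever differs from the outgroup's state, so for I, III, V the derived state is '0', and for the remaining characters it is '1'.
I (derived state '0') is shared by Acrois, Bryoensis, and Glyptura — a synapomorphy uniting that clade.
II (derived state '1') is shared by Aelinus, Dromoma, and Microura — a synapomorphy uniting that clade.
III (derived state '0') is shared by Aelinus and Dromoma — a synapomorphy uniting that clade.
IV (derived state '1') is shared by Acrois and Glyptura — a synapomorphy uniting that clade.
All ingroup taxa share the derived state '0' for V; it defines the ingroup but does not resolve relationships within it.
VI (state '1') occurs in Bryoensis and Microura but conflicts with the nesting implied by the other characters — most parsimoniously interpreted as homoplasy.
Most parsimonious ingroup topology: (((Aelinus,Dromoma),Microura),((Acrois,Glyptura),Bryoensis)).
Changes per character on this tree: I: 1; II: 1; III: 1; IV: 1; V: 1; VI: 2.
Total = 7.

7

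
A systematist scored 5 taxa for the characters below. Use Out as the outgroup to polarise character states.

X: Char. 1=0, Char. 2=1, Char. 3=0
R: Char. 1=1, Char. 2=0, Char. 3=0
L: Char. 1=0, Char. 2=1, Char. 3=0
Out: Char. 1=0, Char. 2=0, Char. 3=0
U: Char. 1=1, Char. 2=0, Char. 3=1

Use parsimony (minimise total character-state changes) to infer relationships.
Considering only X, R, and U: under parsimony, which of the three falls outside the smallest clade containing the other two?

The outgroup has state '0' for every character, so '1' is the derived state throughout.
Char. 1: derived state '1' in R and U only — synapomorphy for {R, U}.
Only L and X show the derived state '1' for Char. 2, supporting them as a clade.
Char. 3 (derived state '1') is unique to U (autapomorphy; uninformative for grouping).
Most parsimonious ingroup topology: ((X,L),(R,U)).
U and R share a more recent common ancestor with each other than either does with X, so X is the least closely related of the three.

X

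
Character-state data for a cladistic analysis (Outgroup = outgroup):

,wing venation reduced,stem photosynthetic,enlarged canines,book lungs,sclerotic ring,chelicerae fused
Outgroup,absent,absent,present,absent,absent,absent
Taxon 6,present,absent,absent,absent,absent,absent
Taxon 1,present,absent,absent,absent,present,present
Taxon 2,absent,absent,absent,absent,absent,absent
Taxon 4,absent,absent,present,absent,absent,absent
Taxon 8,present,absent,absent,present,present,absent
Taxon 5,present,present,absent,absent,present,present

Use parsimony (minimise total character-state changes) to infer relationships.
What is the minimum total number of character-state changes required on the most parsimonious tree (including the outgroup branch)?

6

Character polarity is set by the outgroup: the derived state is whichever differs from the outgroup's state, so for enlarged canines the derived state is 'absent', and for the remaining characters it is 'present'.
wing venation reduced: derived state 'present' in Taxon 1, Taxon 5, Taxon 6, and Taxon 8 only — synapomorphy for {Taxon 1, Taxon 5, Taxon 6, Taxon 8}.
stem photosynthetic: derived state 'present' in Taxon 5 only — an autapomorphy, so it tells us nothing about relationships among taxa.
Only Taxon 1, Taxon 2, Taxon 5, Taxon 6, and Taxon 8 show the derived state 'absent' for enlarged canines, supporting them as a clade.
book lungs (derived state 'present') is unique to Taxon 8 (autapomorphy; uninformative for grouping).
Only Taxon 1, Taxon 5, and Taxon 8 show the derived state 'present' for sclerotic ring, supporting them as a clade.
Only Taxon 1 and Taxon 5 show the derived state 'present' for chelicerae fused, supporting them as a clade.
Most parsimonious ingroup topology: (((Taxon 6,((Taxon 1,Taxon 5),Taxon 8)),Taxon 2),Taxon 4).
Changes per character on this tree: wing venation reduced: 1; stem photosynthetic: 1; enlarged canines: 1; book lungs: 1; sclerotic ring: 1; chelicerae fused: 1.
Total = 6.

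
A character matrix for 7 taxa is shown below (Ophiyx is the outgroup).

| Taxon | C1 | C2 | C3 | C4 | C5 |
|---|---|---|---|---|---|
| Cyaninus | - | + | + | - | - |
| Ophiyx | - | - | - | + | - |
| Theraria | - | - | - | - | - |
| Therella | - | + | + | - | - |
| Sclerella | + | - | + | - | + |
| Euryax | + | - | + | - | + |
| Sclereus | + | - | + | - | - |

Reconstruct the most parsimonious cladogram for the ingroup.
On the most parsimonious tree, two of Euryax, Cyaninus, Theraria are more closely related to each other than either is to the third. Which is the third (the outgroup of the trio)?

Theraria

Character polarity is set by the outgroup: the derived state is whichever differs from the outgroup's state, so for C4 the derived state is '-', and for the remaining characters it is '+'.
Only Euryax, Sclerella, and Sclereus show the derived state '+' for C1, supporting them as a clade.
C2: derived state '+' in Cyaninus and Therella only — synapomorphy for {Cyaninus, Therella}.
C3 (derived state '+') is shared by Cyaninus, Euryax, Sclerella, Sclereus, and Therella — a synapomorphy uniting that clade.
C4 (derived state '-') is shared by all ingroup taxa — unites the whole ingroup.
C5: derived state '+' in Euryax and Sclerella only — synapomorphy for {Euryax, Sclerella}.
Most parsimonious ingroup topology: ((((Sclerella,Euryax),Sclereus),(Therella,Cyaninus)),Theraria).
Euryax and Cyaninus share a more recent common ancestor with each other than either does with Theraria, so Theraria is the least closely related of the three.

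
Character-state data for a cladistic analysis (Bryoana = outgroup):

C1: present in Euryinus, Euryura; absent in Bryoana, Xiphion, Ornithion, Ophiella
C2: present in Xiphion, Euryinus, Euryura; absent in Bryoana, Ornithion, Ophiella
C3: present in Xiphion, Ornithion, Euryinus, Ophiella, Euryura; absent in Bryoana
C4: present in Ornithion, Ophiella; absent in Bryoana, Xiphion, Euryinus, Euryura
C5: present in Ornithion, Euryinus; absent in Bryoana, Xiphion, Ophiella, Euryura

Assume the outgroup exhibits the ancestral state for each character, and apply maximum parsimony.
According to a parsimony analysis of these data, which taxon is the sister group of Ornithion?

Ophiella

The outgroup has state 'absent' for every character, so 'present' is the derived state throughout.
C1 (derived state 'present') is shared by Euryinus and Euryura — a synapomorphy uniting that clade.
Only Euryinus, Euryura, and Xiphion show the derived state 'present' for C2, supporting them as a clade.
C3 (derived state 'present') is shared by all ingroup taxa — unites the whole ingroup.
Only Ophiella and Ornithion show the derived state 'present' for C4, supporting them as a clade.
C5 (state 'present') occurs in Euryinus and Ornithion but conflicts with the nesting implied by the other characters — most parsimoniously interpreted as homoplasy.
Most parsimonious ingroup topology: ((Xiphion,(Euryinus,Euryura)),(Ornithion,Ophiella)).
Ornithion and Ophiella form a cherry on this tree, so they are sister taxa.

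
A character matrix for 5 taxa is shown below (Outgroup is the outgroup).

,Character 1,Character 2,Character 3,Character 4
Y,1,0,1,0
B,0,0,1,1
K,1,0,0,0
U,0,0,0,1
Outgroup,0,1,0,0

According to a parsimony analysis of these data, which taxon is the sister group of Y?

Character polarity is set by the outgroup: the derived state is whichever differs from the outgroup's state, so for Character 2 the derived state is '0', and for the remaining characters it is '1'.
Character 1 (derived state '1') is shared by K and Y — a synapomorphy uniting that clade.
Character 2 (derived state '0') is shared by all ingroup taxa — unites the whole ingroup.
Character 3 (state '1') occurs in B and Y but conflicts with the nesting implied by the other characters — most parsimoniously interpreted as homoplasy.
Character 4: derived state '1' in B and U only — synapomorphy for {B, U}.
Most parsimonious ingroup topology: ((B,U),(Y,K)).
Y and K form a cherry on this tree, so they are sister taxa.

K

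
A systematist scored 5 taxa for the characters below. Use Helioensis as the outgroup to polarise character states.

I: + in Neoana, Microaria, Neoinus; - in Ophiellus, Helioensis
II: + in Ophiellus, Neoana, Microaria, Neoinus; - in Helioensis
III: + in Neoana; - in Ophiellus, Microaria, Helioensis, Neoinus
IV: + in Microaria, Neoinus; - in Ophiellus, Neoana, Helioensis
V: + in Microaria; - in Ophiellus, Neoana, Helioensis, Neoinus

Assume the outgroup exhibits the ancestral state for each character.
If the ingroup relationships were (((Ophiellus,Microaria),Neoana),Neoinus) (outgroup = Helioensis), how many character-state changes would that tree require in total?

7

Map each character onto (((Ophiellus,Microaria),Neoana),Neoinus) (rooted by Helioensis) and count the minimum state changes it requires (Fitch parsimony):
I: 2; II: 1; III: 1; IV: 2; V: 1.
Total tree length = 7.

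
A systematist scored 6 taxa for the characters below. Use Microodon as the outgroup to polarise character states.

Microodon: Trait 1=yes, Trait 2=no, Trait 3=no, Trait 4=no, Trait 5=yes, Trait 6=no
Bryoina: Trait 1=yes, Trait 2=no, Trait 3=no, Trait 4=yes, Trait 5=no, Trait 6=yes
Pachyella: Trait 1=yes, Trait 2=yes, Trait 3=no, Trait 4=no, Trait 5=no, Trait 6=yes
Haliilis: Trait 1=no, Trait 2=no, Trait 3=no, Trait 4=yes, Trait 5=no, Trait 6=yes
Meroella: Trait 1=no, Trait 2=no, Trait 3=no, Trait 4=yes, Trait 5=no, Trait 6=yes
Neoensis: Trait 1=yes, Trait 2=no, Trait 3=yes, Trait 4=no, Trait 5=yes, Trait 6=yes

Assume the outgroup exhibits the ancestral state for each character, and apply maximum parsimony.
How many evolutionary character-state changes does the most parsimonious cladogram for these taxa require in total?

6

Character polarity is set by the outgroup: the derived state is whichever differs from the outgroup's state, so for Trait 1, Trait 5 the derived state is 'no', and for the remaining characters it is 'yes'.
Only Haliilis and Meroella show the derived state 'no' for Trait 1, supporting them as a clade.
Trait 2: derived state 'yes' in Pachyella only — an autapomorphy, so it tells us nothing about relationships among taxa.
Trait 3: derived state 'yes' in Neoensis only — an autapomorphy, so it tells us nothing about relationships among taxa.
Trait 4: derived state 'yes' in Bryoina, Haliilis, and Meroella only — synapomorphy for {Bryoina, Haliilis, Meroella}.
Trait 5: derived state 'no' in Bryoina, Haliilis, Meroella, and Pachyella only — synapomorphy for {Bryoina, Haliilis, Meroella, Pachyella}.
Trait 6 (derived state 'yes') is shared by all ingroup taxa — unites the whole ingroup.
Most parsimonious ingroup topology: (((Bryoina,(Haliilis,Meroella)),Pachyella),Neoensis).
Changes per character on this tree: Trait 1: 1; Trait 2: 1; Trait 3: 1; Trait 4: 1; Trait 5: 1; Trait 6: 1.
Total = 6.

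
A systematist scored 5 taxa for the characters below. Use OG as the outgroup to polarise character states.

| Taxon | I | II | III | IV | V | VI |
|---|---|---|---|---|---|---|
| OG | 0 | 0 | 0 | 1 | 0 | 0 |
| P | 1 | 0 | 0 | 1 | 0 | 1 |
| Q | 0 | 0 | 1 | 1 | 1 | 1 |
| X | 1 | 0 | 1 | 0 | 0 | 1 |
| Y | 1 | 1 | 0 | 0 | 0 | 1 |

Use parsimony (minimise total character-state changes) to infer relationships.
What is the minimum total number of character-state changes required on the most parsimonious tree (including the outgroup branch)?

Character polarity is set by the outgroup: the derived state is whichever differs from the outgroup's state, so for IV the derived state is '0', and for the remaining characters it is '1'.
I: derived state '1' in P, X, and Y only — synapomorphy for {P, X, Y}.
II: derived state '1' in Y only — an autapomorphy, so it tells us nothing about relationships among taxa.
III groups Q and X, which is incompatible with the clades supported by the remaining characters; treating it as convergent (homoplasy) costs fewer steps than any alternative tree.
IV (derived state '0') is shared by X and Y — a synapomorphy uniting that clade.
V: derived state '1' in Q only — an autapomorphy, so it tells us nothing about relationships among taxa.
All ingroup taxa share the derived state '1' for VI; it defines the ingroup but does not resolve relationships within it.
Most parsimonious ingroup topology: ((P,(X,Y)),Q).
Changes per character on this tree: I: 1; II: 1; III: 2; IV: 1; V: 1; VI: 1.
Total = 7.

7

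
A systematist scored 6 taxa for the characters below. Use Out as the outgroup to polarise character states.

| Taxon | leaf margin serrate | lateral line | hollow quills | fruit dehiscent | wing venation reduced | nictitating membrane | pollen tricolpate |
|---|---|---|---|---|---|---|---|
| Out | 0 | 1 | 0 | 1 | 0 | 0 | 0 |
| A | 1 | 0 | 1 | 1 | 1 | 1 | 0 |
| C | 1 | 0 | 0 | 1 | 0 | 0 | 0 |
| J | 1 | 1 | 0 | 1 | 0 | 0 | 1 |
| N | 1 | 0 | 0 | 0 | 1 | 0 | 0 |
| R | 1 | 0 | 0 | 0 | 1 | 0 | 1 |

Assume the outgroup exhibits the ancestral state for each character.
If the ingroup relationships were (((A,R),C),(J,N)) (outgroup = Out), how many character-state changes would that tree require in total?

Map each character onto (((A,R),C),(J,N)) (rooted by Out) and count the minimum state changes it requires (Fitch parsimony):
leaf margin serrate: 1; lateral line: 2; hollow quills: 1; fruit dehiscent: 2; wing venation reduced: 2; nictitating membrane: 1; pollen tricolpate: 2.
Total tree length = 11.

11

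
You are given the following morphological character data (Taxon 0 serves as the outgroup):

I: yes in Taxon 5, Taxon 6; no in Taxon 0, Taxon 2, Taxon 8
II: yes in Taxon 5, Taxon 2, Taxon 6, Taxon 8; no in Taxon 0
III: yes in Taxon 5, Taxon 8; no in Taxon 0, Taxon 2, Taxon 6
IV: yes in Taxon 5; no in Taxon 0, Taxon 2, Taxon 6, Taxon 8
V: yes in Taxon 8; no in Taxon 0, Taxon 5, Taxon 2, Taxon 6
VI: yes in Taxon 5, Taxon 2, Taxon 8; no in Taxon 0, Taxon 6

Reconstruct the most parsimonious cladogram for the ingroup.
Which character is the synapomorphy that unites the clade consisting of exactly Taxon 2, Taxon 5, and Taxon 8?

The outgroup has state 'no' for every character, so 'yes' is the derived state throughout.
I (state 'yes') occurs in Taxon 5 and Taxon 6 but conflicts with the nesting implied by the other characters — most parsimoniously interpreted as homoplasy.
II (derived state 'yes') is shared by all ingroup taxa — unites the whole ingroup.
III (derived state 'yes') is shared by Taxon 5 and Taxon 8 — a synapomorphy uniting that clade.
IV (derived state 'yes') is unique to Taxon 5 (autapomorphy; uninformative for grouping).
V: derived state 'yes' in Taxon 8 only — an autapomorphy, so it tells us nothing about relationships among taxa.
VI: derived state 'yes' in Taxon 2, Taxon 5, and Taxon 8 only — synapomorphy for {Taxon 2, Taxon 5, Taxon 8}.
Most parsimonious ingroup topology: (((Taxon 5,Taxon 8),Taxon 2),Taxon 6).
The clade {Taxon 2, Taxon 5, Taxon 8} is supported by VI: its derived state 'yes' occurs in exactly those taxa and in no other taxon (including the outgroup).

VI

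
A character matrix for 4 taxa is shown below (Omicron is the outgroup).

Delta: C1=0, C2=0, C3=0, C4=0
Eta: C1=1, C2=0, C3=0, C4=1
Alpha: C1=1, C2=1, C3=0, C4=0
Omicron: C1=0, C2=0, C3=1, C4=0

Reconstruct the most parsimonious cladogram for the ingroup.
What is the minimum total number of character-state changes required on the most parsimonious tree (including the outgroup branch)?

Character polarity is set by the outgroup: the derived state is whichever differs from the outgroup's state, so for C3 the derived state is '0', and for the remaining characters it is '1'.
C1 (derived state '1') is shared by Alpha and Eta — a synapomorphy uniting that clade.
C2: derived state '1' in Alpha only — an autapomorphy, so it tells us nothing about relationships among taxa.
All ingroup taxa share the derived state '0' for C3; it defines the ingroup but does not resolve relationships within it.
C4: derived state '1' in Eta only — an autapomorphy, so it tells us nothing about relationships among taxa.
Most parsimonious ingroup topology: ((Alpha,Eta),Delta).
Changes per character on this tree: C1: 1; C2: 1; C3: 1; C4: 1.
Total = 4.

4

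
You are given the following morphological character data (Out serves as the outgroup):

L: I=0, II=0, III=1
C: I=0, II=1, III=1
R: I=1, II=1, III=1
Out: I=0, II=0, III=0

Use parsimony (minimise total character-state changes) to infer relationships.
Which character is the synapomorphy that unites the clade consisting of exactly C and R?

II

The outgroup has state '0' for every character, so '1' is the derived state throughout.
I: derived state '1' in R only — an autapomorphy, so it tells us nothing about relationships among taxa.
II (derived state '1') is shared by C and R — a synapomorphy uniting that clade.
III (derived state '1') is shared by all ingroup taxa — unites the whole ingroup.
Most parsimonious ingroup topology: (L,(C,R)).
The clade {C, R} is supported by II: its derived state '1' occurs in exactly those taxa and in no other taxon (including the outgroup).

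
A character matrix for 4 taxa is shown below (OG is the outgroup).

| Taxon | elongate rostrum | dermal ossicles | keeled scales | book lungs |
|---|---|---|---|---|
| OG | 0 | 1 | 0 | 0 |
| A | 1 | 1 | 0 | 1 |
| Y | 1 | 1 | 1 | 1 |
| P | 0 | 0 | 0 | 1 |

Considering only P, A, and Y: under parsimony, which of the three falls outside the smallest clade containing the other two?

P

Character polarity is set by the outgroup: the derived state is whichever differs from the outgroup's state, so for dermal ossicles the derived state is '0', and for the remaining characters it is '1'.
Only A and Y show the derived state '1' for elongate rostrum, supporting them as a clade.
dermal ossicles: derived state '0' in P only — an autapomorphy, so it tells us nothing about relationships among taxa.
keeled scales: derived state '1' in Y only — an autapomorphy, so it tells us nothing about relationships among taxa.
All ingroup taxa share the derived state '1' for book lungs; it defines the ingroup but does not resolve relationships within it.
Most parsimonious ingroup topology: ((A,Y),P).
Y and A share a more recent common ancestor with each other than either does with P, so P is the least closely related of the three.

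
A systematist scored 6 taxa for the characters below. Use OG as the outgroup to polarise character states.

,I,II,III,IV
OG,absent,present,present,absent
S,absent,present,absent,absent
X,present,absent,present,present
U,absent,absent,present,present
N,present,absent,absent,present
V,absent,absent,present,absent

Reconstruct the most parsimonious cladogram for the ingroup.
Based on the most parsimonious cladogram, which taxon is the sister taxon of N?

Character polarity is set by the outgroup: the derived state is whichever differs from the outgroup's state, so for II, III the derived state is 'absent', and for the remaining characters it is 'present'.
I (derived state 'present') is shared by N and X — a synapomorphy uniting that clade.
II: derived state 'absent' in N, U, V, and X only — synapomorphy for {N, U, V, X}.
III groups N and S, which is incompatible with the clades supported by the remaining characters; treating it as convergent (homoplasy) costs fewer steps than any alternative tree.
Only N, U, and X show the derived state 'present' for IV, supporting them as a clade.
Most parsimonious ingroup topology: (S,(((X,N),U),V)).
N and X form a cherry on this tree, so they are sister taxa.

X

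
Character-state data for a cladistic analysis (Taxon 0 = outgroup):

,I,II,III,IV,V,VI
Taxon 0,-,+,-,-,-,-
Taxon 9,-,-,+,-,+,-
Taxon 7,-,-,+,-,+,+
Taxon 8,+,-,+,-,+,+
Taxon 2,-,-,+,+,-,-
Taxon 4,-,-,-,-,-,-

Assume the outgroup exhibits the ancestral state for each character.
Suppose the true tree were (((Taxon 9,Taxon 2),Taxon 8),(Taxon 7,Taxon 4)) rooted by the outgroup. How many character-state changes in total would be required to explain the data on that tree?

Map each character onto (((Taxon 9,Taxon 2),Taxon 8),(Taxon 7,Taxon 4)) (rooted by Taxon 0) and count the minimum state changes it requires (Fitch parsimony):
I: 1; II: 1; III: 2; IV: 1; V: 3; VI: 2.
Total tree length = 10.

10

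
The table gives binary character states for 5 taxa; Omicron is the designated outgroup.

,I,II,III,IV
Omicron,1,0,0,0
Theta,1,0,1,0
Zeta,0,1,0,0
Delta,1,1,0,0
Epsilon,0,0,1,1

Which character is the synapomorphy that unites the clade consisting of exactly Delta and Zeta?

Character polarity is set by the outgroup: the derived state is whichever differs from the outgroup's state, so for I the derived state is '0', and for the remaining characters it is '1'.
I (state '0') occurs in Epsilon and Zeta but conflicts with the nesting implied by the other characters — most parsimoniously interpreted as homoplasy.
II (derived state '1') is shared by Delta and Zeta — a synapomorphy uniting that clade.
Only Epsilon and Theta show the derived state '1' for III, supporting them as a clade.
IV (derived state '1') is unique to Epsilon (autapomorphy; uninformative for grouping).
Most parsimonious ingroup topology: ((Theta,Epsilon),(Zeta,Delta)).
The clade {Delta, Zeta} is supported by II: its derived state '1' occurs in exactly those taxa and in no other taxon (including the outgroup).

II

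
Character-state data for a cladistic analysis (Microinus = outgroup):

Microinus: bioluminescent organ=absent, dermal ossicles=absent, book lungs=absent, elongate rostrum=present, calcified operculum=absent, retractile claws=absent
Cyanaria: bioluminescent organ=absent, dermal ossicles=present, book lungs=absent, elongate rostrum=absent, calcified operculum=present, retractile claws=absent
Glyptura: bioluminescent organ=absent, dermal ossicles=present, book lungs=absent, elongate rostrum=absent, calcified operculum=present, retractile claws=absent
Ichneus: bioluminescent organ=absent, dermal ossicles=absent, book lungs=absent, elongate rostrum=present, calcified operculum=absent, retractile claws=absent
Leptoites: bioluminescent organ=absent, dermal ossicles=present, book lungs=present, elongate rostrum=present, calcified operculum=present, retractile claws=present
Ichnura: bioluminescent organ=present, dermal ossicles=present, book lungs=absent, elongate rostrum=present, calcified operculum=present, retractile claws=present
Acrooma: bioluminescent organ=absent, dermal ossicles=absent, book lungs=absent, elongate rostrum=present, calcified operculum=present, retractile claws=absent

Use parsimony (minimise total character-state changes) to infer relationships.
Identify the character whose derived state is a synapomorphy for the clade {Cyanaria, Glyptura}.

elongate rostrum

Character polarity is set by the outgroup: the derived state is whichever differs from the outgroup's state, so for elongate rostrum the derived state is 'absent', and for the remaining characters it is 'present'.
bioluminescent organ: derived state 'present' in Ichnura only — an autapomorphy, so it tells us nothing about relationships among taxa.
dermal ossicles (derived state 'present') is shared by Cyanaria, Glyptura, Ichnura, and Leptoites — a synapomorphy uniting that clade.
book lungs (derived state 'present') is unique to Leptoites (autapomorphy; uninformative for grouping).
elongate rostrum (derived state 'absent') is shared by Cyanaria and Glyptura — a synapomorphy uniting that clade.
calcified operculum (derived state 'present') is shared by Acrooma, Cyanaria, Glyptura, Ichnura, and Leptoites — a synapomorphy uniting that clade.
retractile claws (derived state 'present') is shared by Ichnura and Leptoites — a synapomorphy uniting that clade.
Most parsimonious ingroup topology: ((((Cyanaria,Glyptura),(Leptoites,Ichnura)),Acrooma),Ichneus).
The clade {Cyanaria, Glyptura} is supported by elongate rostrum: its derived state 'absent' occurs in exactly those taxa and in no other taxon (including the outgroup).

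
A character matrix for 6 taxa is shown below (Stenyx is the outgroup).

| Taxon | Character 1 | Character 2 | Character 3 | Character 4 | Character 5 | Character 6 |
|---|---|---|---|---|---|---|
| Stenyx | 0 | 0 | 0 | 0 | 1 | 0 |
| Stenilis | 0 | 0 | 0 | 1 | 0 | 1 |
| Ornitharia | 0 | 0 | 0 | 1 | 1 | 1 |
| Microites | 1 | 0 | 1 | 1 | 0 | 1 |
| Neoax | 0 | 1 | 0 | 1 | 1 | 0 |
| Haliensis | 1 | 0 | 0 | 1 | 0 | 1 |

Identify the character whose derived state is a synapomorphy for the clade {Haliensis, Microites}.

Character 1

Character polarity is set by the outgroup: the derived state is whichever differs from the outgroup's state, so for Character 5 the derived state is '0', and for the remaining characters it is '1'.
Character 1 (derived state '1') is shared by Haliensis and Microites — a synapomorphy uniting that clade.
Character 2 (derived state '1') is unique to Neoax (autapomorphy; uninformative for grouping).
Character 3: derived state '1' in Microites only — an autapomorphy, so it tells us nothing about relationships among taxa.
All ingroup taxa share the derived state '1' for Character 4; it defines the ingroup but does not resolve relationships within it.
Character 5: derived state '0' in Haliensis, Microites, and Stenilis only — synapomorphy for {Haliensis, Microites, Stenilis}.
Character 6: derived state '1' in Haliensis, Microites, Ornitharia, and Stenilis only — synapomorphy for {Haliensis, Microites, Ornitharia, Stenilis}.
Most parsimonious ingroup topology: (((Stenilis,(Microites,Haliensis)),Ornitharia),Neoax).
The clade {Haliensis, Microites} is supported by Character 1: its derived state '1' occurs in exactly those taxa and in no other taxon (including the outgroup).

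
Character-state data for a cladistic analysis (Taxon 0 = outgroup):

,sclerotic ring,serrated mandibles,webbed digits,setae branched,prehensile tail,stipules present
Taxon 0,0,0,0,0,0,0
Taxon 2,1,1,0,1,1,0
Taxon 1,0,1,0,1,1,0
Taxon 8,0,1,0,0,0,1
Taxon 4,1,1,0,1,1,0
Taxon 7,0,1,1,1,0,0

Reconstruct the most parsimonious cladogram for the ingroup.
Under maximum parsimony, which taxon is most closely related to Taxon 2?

Taxon 4

The outgroup has state '0' for every character, so '1' is the derived state throughout.
Only Taxon 2 and Taxon 4 show the derived state '1' for sclerotic ring, supporting them as a clade.
serrated mandibles (derived state '1') is shared by all ingroup taxa — unites the whole ingroup.
webbed digits (derived state '1') is unique to Taxon 7 (autapomorphy; uninformative for grouping).
Only Taxon 1, Taxon 2, Taxon 4, and Taxon 7 show the derived state '1' for setae branched, supporting them as a clade.
prehensile tail (derived state '1') is shared by Taxon 1, Taxon 2, and Taxon 4 — a synapomorphy uniting that clade.
stipules present: derived state '1' in Taxon 8 only — an autapomorphy, so it tells us nothing about relationships among taxa.
Most parsimonious ingroup topology: ((((Taxon 2,Taxon 4),Taxon 1),Taxon 7),Taxon 8).
Taxon 2 and Taxon 4 form a cherry on this tree, so they are sister taxa.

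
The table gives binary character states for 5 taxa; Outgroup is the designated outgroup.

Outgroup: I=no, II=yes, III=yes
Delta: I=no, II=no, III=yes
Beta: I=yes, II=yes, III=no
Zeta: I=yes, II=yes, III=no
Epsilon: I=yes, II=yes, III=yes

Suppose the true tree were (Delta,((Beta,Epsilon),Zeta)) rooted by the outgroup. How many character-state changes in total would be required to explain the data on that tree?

4

Map each character onto (Delta,((Beta,Epsilon),Zeta)) (rooted by Outgroup) and count the minimum state changes it requires (Fitch parsimony):
I: 1; II: 1; III: 2.
Total tree length = 4.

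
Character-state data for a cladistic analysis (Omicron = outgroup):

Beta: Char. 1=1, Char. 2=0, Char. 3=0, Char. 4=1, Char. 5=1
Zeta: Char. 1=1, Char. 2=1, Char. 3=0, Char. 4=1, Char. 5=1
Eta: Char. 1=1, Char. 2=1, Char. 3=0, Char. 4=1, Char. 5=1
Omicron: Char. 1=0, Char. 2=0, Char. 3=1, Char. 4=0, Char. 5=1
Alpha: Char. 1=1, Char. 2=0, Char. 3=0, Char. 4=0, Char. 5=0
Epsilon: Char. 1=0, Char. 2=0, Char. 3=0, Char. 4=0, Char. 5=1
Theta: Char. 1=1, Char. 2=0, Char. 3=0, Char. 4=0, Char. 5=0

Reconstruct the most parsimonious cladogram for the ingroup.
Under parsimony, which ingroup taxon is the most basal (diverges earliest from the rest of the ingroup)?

Epsilon

Character polarity is set by the outgroup: the derived state is whichever differs from the outgroup's state, so for Char. 3, Char. 5 the derived state is '0', and for the remaining characters it is '1'.
Char. 1: derived state '1' in Alpha, Beta, Eta, Theta, and Zeta only — synapomorphy for {Alpha, Beta, Eta, Theta, Zeta}.
Char. 2: derived state '1' in Eta and Zeta only — synapomorphy for {Eta, Zeta}.
All ingroup taxa share the derived state '0' for Char. 3; it defines the ingroup but does not resolve relationships within it.
Char. 4: derived state '1' in Beta, Eta, and Zeta only — synapomorphy for {Beta, Eta, Zeta}.
Only Alpha and Theta show the derived state '0' for Char. 5, supporting them as a clade.
Most parsimonious ingroup topology: ((((Zeta,Eta),Beta),(Alpha,Theta)),Epsilon).
Epsilon is sister to the clade containing all other ingroup taxa, so it is the earliest-diverging (most basal) ingroup lineage.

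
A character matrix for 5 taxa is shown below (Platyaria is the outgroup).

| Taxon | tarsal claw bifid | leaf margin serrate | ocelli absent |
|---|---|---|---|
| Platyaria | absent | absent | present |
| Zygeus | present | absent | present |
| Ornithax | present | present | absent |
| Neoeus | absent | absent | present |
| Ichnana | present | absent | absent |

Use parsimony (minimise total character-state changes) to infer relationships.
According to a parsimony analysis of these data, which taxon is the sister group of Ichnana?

Ornithax

Character polarity is set by the outgroup: the derived state is whichever differs from the outgroup's state, so for ocelli absent the derived state is 'absent', and for the remaining characters it is 'present'.
tarsal claw bifid (derived state 'present') is shared by Ichnana, Ornithax, and Zygeus — a synapomorphy uniting that clade.
leaf margin serrate (derived state 'present') is unique to Ornithax (autapomorphy; uninformative for grouping).
ocelli absent: derived state 'absent' in Ichnana and Ornithax only — synapomorphy for {Ichnana, Ornithax}.
Most parsimonious ingroup topology: ((Zygeus,(Ornithax,Ichnana)),Neoeus).
Ichnana and Ornithax form a cherry on this tree, so they are sister taxa.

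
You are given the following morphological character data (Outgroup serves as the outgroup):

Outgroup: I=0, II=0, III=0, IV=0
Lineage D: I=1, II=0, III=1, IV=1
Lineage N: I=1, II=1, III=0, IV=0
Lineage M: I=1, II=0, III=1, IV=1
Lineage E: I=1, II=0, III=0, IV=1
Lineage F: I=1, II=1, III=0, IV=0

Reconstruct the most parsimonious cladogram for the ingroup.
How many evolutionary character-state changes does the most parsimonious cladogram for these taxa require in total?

The outgroup has state '0' for every character, so '1' is the derived state throughout.
All ingroup taxa share the derived state '1' for I; it defines the ingroup but does not resolve relationships within it.
II: derived state '1' in Lineage F and Lineage N only — synapomorphy for {Lineage F, Lineage N}.
Only Lineage D and Lineage M show the derived state '1' for III, supporting them as a clade.
IV (derived state '1') is shared by Lineage D, Lineage E, and Lineage M — a synapomorphy uniting that clade.
Most parsimonious ingroup topology: (((Lineage D,Lineage M),Lineage E),(Lineage N,Lineage F)).
Changes per character on this tree: I: 1; II: 1; III: 1; IV: 1.
Total = 4.

4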